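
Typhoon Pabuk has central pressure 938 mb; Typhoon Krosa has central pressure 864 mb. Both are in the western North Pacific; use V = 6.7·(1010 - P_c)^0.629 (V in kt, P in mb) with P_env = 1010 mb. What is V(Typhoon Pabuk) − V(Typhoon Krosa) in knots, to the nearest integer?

Typhoon Pabuk: ΔP = 72; V ≈ 6.7 × 72^0.629 ≈ 98.70 kt.
Typhoon Krosa: ΔP = 146; V ≈ 6.7 × 146^0.629 ≈ 153.98 kt.
Difference ≈ 98.70 − 153.98 = -55.28 → -55 kt.

-55 kt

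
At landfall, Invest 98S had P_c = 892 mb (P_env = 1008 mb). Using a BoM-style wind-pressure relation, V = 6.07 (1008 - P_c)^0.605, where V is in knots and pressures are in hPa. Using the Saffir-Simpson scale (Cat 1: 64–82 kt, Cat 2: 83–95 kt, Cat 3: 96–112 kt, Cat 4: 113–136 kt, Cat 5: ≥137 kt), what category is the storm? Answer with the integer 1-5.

3

ΔP = 1008 − 892 = 116 mb.
V ≈ 6.07 × 116^0.605 = 6.07 × 17.74 ≈ 108 kt.
108 kt falls in the Category 3 band.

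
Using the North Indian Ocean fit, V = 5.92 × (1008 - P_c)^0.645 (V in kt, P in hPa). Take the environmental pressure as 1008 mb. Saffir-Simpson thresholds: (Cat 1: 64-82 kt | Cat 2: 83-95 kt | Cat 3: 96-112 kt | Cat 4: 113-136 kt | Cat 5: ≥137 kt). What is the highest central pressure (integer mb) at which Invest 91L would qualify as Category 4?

Category 4 begins at V = 113 kt.
Required ΔP = (113/5.92)^(1/0.645) = 19.088^1.550 ≈ 96.75 mb.
P_c ≤ 1008 − 96.75 = 911.25, so the highest integer P_c is 911 mb.

911 mb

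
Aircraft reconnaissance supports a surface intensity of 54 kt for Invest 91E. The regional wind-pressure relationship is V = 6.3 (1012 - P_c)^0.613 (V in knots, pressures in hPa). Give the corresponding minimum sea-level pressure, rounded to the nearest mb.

ΔP = (V / 6.3)^(1/0.613) = (54/6.3)^1.631.
54/6.3 = 8.571; 8.571^1.631 ≈ 33.27 mb.
P_c = 1012 − 33.27 = 978.73 ≈ 979 mb.

979 mb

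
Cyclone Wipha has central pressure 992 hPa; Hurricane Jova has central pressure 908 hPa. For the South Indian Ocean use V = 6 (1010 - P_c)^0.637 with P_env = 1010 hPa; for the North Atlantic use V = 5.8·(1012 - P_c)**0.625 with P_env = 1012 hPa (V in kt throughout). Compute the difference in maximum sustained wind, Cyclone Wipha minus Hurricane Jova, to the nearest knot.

-68 kt

Cyclone Wipha: ΔP = 18; V ≈ 6 × 18^0.637 ≈ 37.82 kt.
Hurricane Jova: ΔP = 104; V ≈ 5.8 × 104^0.625 ≈ 105.70 kt.
Difference ≈ 37.82 − 105.70 = -67.88 → -68 kt.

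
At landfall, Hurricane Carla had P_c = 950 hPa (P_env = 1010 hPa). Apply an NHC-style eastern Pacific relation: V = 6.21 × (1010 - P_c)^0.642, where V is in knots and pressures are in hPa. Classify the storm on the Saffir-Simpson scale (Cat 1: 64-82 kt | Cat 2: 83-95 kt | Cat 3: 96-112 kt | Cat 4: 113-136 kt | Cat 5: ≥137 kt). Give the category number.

ΔP = 1010 − 950 = 60 hPa.
V ≈ 6.21 × 60^0.642 = 6.21 × 13.85 ≈ 86 kt.
86 kt falls in the Category 2 band.

2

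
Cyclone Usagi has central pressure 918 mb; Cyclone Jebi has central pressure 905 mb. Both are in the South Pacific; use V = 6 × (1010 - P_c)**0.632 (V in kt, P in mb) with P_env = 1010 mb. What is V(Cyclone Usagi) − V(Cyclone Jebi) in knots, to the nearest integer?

-9 kt

Cyclone Usagi: ΔP = 92; V ≈ 6 × 92^0.632 ≈ 104.54 kt.
Cyclone Jebi: ΔP = 105; V ≈ 6 × 105^0.632 ≈ 113.64 kt.
Difference ≈ 104.54 − 113.64 = -9.10 → -9 kt.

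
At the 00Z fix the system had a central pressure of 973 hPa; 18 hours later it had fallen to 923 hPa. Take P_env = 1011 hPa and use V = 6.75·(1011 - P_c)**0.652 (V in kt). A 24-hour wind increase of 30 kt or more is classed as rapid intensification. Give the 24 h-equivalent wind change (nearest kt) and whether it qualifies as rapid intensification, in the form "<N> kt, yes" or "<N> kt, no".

V₁: ΔP = 38, V ≈ 6.75 × 38^0.652 ≈ 72.33 kt.
V₂: ΔP = 88, V ≈ 6.75 × 88^0.652 ≈ 125.06 kt.
ΔV over 18 h = 52.73 kt → 24 h equivalent = 52.73 × 24/18 ≈ 70.31 kt.
70 kt ≥ 30 kt ⇒ rapid intensification.

70 kt, yes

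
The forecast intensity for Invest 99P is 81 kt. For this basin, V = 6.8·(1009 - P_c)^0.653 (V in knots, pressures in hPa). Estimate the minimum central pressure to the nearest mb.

965 mb

ΔP = (V / 6.8)^(1/0.653) = (81/6.8)^1.531.
81/6.8 = 11.912; 11.912^1.531 ≈ 44.44 mb.
P_c = 1009 − 44.44 = 964.56 ≈ 965 mb.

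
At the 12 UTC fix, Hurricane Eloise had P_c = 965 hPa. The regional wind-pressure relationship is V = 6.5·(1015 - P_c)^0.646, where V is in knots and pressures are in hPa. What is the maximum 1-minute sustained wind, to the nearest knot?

ΔP = 1015 − 965 = 50 hPa.
50^0.646 ≈ 12.518.
V ≈ 6.5 × 12.518 ≈ 81.4 kt.

81 kt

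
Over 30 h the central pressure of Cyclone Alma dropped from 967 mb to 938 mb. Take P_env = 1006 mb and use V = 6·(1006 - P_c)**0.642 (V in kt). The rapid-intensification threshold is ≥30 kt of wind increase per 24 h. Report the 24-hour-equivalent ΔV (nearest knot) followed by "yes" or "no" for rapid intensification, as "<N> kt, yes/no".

V₁: ΔP = 39, V ≈ 6 × 39^0.642 ≈ 63.04 kt.
V₂: ΔP = 68, V ≈ 6 × 68^0.642 ≈ 90.08 kt.
ΔV over 30 h = 27.04 kt → 24 h equivalent = 27.04 × 24/30 ≈ 21.63 kt.
22 kt < 30 kt ⇒ not rapid intensification.

22 kt, no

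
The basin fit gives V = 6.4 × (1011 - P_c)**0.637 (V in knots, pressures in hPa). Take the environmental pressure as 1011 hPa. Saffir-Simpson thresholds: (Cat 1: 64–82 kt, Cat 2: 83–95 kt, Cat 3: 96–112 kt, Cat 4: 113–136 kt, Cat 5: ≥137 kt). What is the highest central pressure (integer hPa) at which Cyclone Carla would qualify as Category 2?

Category 2 begins at V = 83 kt.
Required ΔP = (83/6.4)^(1/0.637) = 12.969^1.570 ≈ 55.86 hPa.
P_c ≤ 1011 − 55.86 = 955.14, so the highest integer P_c is 955 hPa.

955 hPa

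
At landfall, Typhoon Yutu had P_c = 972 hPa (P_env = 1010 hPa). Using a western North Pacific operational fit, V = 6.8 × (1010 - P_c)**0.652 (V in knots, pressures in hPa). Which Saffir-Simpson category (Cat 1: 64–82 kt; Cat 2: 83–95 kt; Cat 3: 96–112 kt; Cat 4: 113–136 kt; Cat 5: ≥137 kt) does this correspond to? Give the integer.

1

ΔP = 1010 − 972 = 38 hPa.
V ≈ 6.8 × 38^0.652 = 6.8 × 10.72 ≈ 73 kt.
73 kt falls in the Category 1 band.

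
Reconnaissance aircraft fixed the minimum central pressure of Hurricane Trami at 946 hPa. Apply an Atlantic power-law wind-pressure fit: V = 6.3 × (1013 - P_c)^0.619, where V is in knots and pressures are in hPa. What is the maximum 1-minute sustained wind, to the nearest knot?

ΔP = 1013 − 946 = 67 hPa.
67^0.619 ≈ 13.500.
V ≈ 6.3 × 13.500 ≈ 85.1 kt.

85 kt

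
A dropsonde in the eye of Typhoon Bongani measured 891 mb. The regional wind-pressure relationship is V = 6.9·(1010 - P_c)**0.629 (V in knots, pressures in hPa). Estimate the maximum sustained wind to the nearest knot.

139 kt

ΔP = 1010 − 891 = 119 mb.
119^0.629 ≈ 20.208.
V ≈ 6.9 × 20.208 ≈ 139.4 kt.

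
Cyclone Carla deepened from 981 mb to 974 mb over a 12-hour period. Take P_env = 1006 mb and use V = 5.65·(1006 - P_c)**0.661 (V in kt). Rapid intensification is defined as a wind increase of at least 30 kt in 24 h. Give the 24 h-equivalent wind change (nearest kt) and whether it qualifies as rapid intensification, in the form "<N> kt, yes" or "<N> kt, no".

V₁: ΔP = 25, V ≈ 5.65 × 25^0.661 ≈ 47.43 kt.
V₂: ΔP = 32, V ≈ 5.65 × 32^0.661 ≈ 55.84 kt.
ΔV over 12 h = 8.41 kt → 24 h equivalent = 8.41 × 24/12 ≈ 16.82 kt.
17 kt < 30 kt ⇒ not rapid intensification.

17 kt, no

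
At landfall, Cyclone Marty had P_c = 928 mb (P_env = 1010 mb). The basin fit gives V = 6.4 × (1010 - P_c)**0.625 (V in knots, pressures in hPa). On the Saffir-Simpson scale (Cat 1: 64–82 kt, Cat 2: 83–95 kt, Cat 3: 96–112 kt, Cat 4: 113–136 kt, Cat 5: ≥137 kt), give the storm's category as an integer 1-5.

3

ΔP = 1010 − 928 = 82 mb.
V ≈ 6.4 × 82^0.625 = 6.4 × 15.71 ≈ 101 kt.
101 kt falls in the Category 3 band.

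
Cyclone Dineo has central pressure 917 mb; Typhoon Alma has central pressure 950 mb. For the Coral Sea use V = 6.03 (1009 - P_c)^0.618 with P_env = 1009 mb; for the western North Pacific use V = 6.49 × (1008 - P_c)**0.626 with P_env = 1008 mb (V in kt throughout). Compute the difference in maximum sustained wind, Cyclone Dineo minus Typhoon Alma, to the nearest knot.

16 kt

Cyclone Dineo: ΔP = 92; V ≈ 6.03 × 92^0.618 ≈ 98.61 kt.
Typhoon Alma: ΔP = 58; V ≈ 6.49 × 58^0.626 ≈ 82.44 kt.
Difference ≈ 98.61 − 82.44 = 16.17 → 16 kt.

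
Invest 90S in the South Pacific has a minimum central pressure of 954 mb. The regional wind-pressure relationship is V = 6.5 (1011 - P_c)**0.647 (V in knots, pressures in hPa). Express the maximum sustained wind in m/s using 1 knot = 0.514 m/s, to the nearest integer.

ΔP = 1011 − 954 = 57 mb.
V ≈ 6.5 × 57^0.647 = 6.5 × 13.679 ≈ 88.913 kt.
88.913 × 0.514 ≈ 45.70 m/s → 46 m/s.

46 m/s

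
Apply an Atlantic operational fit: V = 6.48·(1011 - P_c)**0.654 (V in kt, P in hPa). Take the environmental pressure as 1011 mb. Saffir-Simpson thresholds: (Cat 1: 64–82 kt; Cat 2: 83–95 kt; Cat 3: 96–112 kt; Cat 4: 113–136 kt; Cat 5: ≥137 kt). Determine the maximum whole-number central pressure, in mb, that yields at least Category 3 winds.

949 mb

Category 3 begins at V = 96 kt.
Required ΔP = (96/6.48)^(1/0.654) = 14.815^1.529 ≈ 61.67 mb.
P_c ≤ 1011 − 61.67 = 949.33, so the highest integer P_c is 949 mb.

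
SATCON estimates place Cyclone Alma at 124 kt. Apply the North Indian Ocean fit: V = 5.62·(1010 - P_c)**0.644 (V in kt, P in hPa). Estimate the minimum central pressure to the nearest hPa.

ΔP = (V / 5.62)^(1/0.644) = (124/5.62)^1.553.
124/5.62 = 22.064; 22.064^1.553 ≈ 122.03 hPa.
P_c = 1010 − 122.03 = 887.97 ≈ 888 hPa.

888 hPa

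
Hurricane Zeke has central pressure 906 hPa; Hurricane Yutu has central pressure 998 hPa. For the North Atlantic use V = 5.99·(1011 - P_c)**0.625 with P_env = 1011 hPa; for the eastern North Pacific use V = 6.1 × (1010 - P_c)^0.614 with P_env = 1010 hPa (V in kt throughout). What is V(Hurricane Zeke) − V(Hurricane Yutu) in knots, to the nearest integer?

Hurricane Zeke: ΔP = 105; V ≈ 5.99 × 105^0.625 ≈ 109.82 kt.
Hurricane Yutu: ΔP = 12; V ≈ 6.1 × 12^0.614 ≈ 28.05 kt.
Difference ≈ 109.82 − 28.05 = 81.77 → 82 kt.

82 kt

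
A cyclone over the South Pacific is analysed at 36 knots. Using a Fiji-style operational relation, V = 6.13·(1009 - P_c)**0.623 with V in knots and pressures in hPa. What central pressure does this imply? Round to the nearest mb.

992 mb

ΔP = (V / 6.13)^(1/0.623) = (36/6.13)^1.605.
36/6.13 = 5.873; 5.873^1.605 ≈ 17.14 mb.
P_c = 1009 − 17.14 = 991.86 ≈ 992 mb.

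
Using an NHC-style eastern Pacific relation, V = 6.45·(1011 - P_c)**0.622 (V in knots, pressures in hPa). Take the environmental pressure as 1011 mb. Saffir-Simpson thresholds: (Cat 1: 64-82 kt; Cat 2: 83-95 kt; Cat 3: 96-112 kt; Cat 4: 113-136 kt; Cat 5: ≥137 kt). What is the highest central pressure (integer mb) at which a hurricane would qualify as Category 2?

950 mb

Category 2 begins at V = 83 kt.
Required ΔP = (83/6.45)^(1/0.622) = 12.868^1.608 ≈ 60.78 mb.
P_c ≤ 1011 − 60.78 = 950.22, so the highest integer P_c is 950 mb.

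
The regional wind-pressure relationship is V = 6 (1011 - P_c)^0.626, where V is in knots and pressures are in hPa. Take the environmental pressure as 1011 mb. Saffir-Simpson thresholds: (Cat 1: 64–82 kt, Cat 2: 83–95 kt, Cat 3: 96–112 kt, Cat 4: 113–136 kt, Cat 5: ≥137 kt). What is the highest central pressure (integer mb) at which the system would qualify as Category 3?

Category 3 begins at V = 96 kt.
Required ΔP = (96/6)^(1/0.626) = 16.000^1.597 ≈ 83.85 mb.
P_c ≤ 1011 − 83.85 = 927.15, so the highest integer P_c is 927 mb.

927 mb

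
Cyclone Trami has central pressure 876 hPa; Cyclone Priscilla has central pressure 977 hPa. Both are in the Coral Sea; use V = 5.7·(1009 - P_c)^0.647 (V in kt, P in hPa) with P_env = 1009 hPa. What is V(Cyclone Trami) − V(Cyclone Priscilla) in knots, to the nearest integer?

Cyclone Trami: ΔP = 133; V ≈ 5.7 × 133^0.647 ≈ 134.90 kt.
Cyclone Priscilla: ΔP = 32; V ≈ 5.7 × 32^0.647 ≈ 53.67 kt.
Difference ≈ 134.90 − 53.67 = 81.23 → 81 kt.

81 kt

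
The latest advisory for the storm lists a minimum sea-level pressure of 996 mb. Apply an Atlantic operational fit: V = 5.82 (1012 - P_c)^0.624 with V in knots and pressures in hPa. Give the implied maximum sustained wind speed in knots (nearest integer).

ΔP = 1012 − 996 = 16 mb.
16^0.624 ≈ 5.641.
V ≈ 5.82 × 5.641 ≈ 32.8 kt.

33 kt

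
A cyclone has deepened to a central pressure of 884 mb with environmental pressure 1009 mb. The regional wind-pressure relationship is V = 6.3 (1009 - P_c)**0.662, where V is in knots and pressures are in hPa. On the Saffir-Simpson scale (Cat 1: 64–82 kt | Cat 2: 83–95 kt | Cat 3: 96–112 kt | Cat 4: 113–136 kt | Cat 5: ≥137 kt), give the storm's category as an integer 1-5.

5

ΔP = 1009 − 884 = 125 mb.
V ≈ 6.3 × 125^0.662 = 6.3 × 24.44 ≈ 154 kt.
154 kt falls in the Category 5 band.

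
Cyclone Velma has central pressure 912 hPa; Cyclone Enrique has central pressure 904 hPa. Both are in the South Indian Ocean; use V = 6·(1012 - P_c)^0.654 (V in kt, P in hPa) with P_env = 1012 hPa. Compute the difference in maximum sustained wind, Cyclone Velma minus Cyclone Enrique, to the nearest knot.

-6 kt

Cyclone Velma: ΔP = 100; V ≈ 6 × 100^0.654 ≈ 121.94 kt.
Cyclone Enrique: ΔP = 108; V ≈ 6 × 108^0.654 ≈ 128.24 kt.
Difference ≈ 121.94 − 128.24 = -6.30 → -6 kt.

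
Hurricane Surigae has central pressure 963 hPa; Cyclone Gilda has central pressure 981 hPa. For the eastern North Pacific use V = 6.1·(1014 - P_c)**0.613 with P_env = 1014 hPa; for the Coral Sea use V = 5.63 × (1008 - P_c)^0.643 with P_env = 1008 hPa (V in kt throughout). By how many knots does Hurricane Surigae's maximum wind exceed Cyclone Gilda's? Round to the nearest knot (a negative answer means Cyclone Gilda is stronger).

Hurricane Surigae: ΔP = 51; V ≈ 6.1 × 51^0.613 ≈ 67.93 kt.
Cyclone Gilda: ΔP = 27; V ≈ 5.63 × 27^0.643 ≈ 46.87 kt.
Difference ≈ 67.93 − 46.87 = 21.06 → 21 kt.

21 kt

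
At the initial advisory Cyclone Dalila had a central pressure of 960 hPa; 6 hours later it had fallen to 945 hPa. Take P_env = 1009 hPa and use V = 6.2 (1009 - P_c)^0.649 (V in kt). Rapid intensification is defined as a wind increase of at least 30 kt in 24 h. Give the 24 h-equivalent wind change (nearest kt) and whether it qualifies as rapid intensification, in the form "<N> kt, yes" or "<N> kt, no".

59 kt, yes

V₁: ΔP = 49, V ≈ 6.2 × 49^0.649 ≈ 77.50 kt.
V₂: ΔP = 64, V ≈ 6.2 × 64^0.649 ≈ 92.17 kt.
ΔV over 6 h = 14.67 kt → 24 h equivalent = 14.67 × 24/6 ≈ 58.68 kt.
59 kt ≥ 30 kt ⇒ rapid intensification.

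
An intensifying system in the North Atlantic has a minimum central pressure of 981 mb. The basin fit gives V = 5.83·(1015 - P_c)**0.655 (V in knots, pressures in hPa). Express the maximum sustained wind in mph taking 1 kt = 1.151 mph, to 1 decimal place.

67.6 mph

ΔP = 1015 − 981 = 34 mb.
V ≈ 5.83 × 34^0.655 = 5.83 × 10.072 ≈ 58.720 kt.
58.720 × 1.151 ≈ 67.59 mph → 67.6 mph.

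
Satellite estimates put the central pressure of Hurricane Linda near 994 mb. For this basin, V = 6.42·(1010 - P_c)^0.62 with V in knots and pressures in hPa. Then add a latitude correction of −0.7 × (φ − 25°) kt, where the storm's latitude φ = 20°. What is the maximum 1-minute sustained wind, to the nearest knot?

39 kt

ΔP = 1010 − 994 = 16 mb.
16^0.62 ≈ 5.579.
V ≈ 6.42 × 5.579 ≈ 35.8 kt.
Latitude correction: −0.7 × (20 − 25) = 3.5 kt.
Corrected V ≈ 39.3 kt → 39 kt.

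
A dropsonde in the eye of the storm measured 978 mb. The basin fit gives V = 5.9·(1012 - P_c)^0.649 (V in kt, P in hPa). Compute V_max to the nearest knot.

ΔP = 1012 − 978 = 34 mb.
34^0.649 ≈ 9.861.
V ≈ 5.9 × 9.861 ≈ 58.2 kt.

58 kt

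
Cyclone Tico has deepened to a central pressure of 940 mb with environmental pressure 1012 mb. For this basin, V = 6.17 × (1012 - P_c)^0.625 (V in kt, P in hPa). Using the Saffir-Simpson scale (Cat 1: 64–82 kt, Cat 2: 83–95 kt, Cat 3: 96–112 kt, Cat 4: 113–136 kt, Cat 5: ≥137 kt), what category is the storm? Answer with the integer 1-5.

2

ΔP = 1012 − 940 = 72 mb.
V ≈ 6.17 × 72^0.625 = 6.17 × 14.48 ≈ 89 kt.
89 kt falls in the Category 2 band.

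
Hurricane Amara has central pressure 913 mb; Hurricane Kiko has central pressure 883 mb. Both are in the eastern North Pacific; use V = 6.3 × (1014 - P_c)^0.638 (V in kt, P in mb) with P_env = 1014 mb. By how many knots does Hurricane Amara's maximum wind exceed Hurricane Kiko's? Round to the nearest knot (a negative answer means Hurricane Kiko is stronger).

Hurricane Amara: ΔP = 101; V ≈ 6.3 × 101^0.638 ≈ 119.70 kt.
Hurricane Kiko: ΔP = 131; V ≈ 6.3 × 131^0.638 ≈ 141.31 kt.
Difference ≈ 119.70 − 141.31 = -21.61 → -22 kt.

-22 kt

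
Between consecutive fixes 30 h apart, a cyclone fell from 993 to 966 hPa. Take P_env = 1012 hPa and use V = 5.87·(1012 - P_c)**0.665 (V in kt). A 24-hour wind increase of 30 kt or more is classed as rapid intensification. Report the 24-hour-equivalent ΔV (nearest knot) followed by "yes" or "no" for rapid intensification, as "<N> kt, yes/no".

27 kt, no

V₁: ΔP = 19, V ≈ 5.87 × 19^0.665 ≈ 41.59 kt.
V₂: ΔP = 46, V ≈ 5.87 × 46^0.665 ≈ 74.88 kt.
ΔV over 30 h = 33.29 kt → 24 h equivalent = 33.29 × 24/30 ≈ 26.63 kt.
27 kt < 30 kt ⇒ not rapid intensification.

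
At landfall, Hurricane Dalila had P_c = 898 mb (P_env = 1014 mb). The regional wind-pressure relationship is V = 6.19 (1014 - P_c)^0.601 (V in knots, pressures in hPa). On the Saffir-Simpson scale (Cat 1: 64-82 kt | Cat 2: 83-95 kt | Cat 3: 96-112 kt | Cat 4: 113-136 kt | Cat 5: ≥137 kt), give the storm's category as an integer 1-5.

3

ΔP = 1014 − 898 = 116 mb.
V ≈ 6.19 × 116^0.601 = 6.19 × 17.41 ≈ 108 kt.
108 kt falls in the Category 3 band.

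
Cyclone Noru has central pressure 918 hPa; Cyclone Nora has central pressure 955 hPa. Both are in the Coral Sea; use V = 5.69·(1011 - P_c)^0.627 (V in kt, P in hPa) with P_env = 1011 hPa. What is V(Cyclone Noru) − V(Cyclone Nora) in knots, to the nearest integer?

27 kt

Cyclone Noru: ΔP = 93; V ≈ 5.69 × 93^0.627 ≈ 97.58 kt.
Cyclone Nora: ΔP = 56; V ≈ 5.69 × 56^0.627 ≈ 70.99 kt.
Difference ≈ 97.58 − 70.99 = 26.59 → 27 kt.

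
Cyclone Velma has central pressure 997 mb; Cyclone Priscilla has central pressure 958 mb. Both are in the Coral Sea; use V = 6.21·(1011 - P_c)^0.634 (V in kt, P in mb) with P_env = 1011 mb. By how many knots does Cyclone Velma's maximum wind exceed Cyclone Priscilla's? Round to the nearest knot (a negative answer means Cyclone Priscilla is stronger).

Cyclone Velma: ΔP = 14; V ≈ 6.21 × 14^0.634 ≈ 33.09 kt.
Cyclone Priscilla: ΔP = 53; V ≈ 6.21 × 53^0.634 ≈ 76.96 kt.
Difference ≈ 33.09 − 76.96 = -43.87 → -44 kt.

-44 kt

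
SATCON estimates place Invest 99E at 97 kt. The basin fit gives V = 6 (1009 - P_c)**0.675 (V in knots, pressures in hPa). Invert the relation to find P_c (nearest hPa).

947 hPa

ΔP = (V / 6)^(1/0.675) = (97/6)^1.481.
97/6 = 16.167; 16.167^1.481 ≈ 61.74 hPa.
P_c = 1009 − 61.74 = 947.26 ≈ 947 hPa.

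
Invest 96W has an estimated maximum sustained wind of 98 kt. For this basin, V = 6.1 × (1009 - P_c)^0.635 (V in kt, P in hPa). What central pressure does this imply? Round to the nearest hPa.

ΔP = (V / 6.1)^(1/0.635) = (98/6.1)^1.575.
98/6.1 = 16.066; 16.066^1.575 ≈ 79.26 hPa.
P_c = 1009 − 79.26 = 929.74 ≈ 930 hPa.

930 hPa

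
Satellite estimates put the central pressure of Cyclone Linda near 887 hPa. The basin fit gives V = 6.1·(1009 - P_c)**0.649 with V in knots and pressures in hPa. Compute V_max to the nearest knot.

138 kt

ΔP = 1009 − 887 = 122 hPa.
122^0.649 ≈ 22.597.
V ≈ 6.1 × 22.597 ≈ 137.8 kt.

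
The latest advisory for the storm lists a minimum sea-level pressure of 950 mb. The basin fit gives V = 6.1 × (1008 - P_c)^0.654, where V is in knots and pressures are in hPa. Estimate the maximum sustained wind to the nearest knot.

ΔP = 1008 − 950 = 58 mb.
58^0.654 ≈ 14.233.
V ≈ 6.1 × 14.233 ≈ 86.8 kt.

87 kt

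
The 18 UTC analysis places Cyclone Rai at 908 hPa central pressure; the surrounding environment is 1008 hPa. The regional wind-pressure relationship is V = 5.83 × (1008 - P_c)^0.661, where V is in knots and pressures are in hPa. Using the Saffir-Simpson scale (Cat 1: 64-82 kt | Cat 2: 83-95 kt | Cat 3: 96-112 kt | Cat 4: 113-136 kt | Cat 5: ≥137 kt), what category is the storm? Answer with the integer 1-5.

ΔP = 1008 − 908 = 100 hPa.
V ≈ 5.83 × 100^0.661 = 5.83 × 20.99 ≈ 122 kt.
122 kt falls in the Category 4 band.

4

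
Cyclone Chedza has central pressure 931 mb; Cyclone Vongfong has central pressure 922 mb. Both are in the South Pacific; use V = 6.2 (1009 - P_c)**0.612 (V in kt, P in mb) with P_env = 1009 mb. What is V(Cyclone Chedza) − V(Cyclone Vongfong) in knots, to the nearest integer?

-6 kt

Cyclone Chedza: ΔP = 78; V ≈ 6.2 × 78^0.612 ≈ 89.20 kt.
Cyclone Vongfong: ΔP = 87; V ≈ 6.2 × 87^0.612 ≈ 95.36 kt.
Difference ≈ 89.20 − 95.36 = -6.16 → -6 kt.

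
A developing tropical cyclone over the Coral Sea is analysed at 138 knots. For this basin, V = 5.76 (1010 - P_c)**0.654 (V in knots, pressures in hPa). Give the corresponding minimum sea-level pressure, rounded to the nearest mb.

ΔP = (V / 5.76)^(1/0.654) = (138/5.76)^1.529.
138/5.76 = 23.958; 23.958^1.529 ≈ 128.61 mb.
P_c = 1010 − 128.61 = 881.39 ≈ 881 mb.

881 mb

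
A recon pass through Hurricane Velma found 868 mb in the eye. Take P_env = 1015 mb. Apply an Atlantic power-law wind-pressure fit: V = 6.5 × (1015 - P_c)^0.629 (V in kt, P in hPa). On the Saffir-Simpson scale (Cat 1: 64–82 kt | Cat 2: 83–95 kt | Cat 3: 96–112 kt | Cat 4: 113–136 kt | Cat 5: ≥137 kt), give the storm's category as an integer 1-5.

5

ΔP = 1015 − 868 = 147 mb.
V ≈ 6.5 × 147^0.629 = 6.5 × 23.08 ≈ 150 kt.
150 kt falls in the Category 5 band.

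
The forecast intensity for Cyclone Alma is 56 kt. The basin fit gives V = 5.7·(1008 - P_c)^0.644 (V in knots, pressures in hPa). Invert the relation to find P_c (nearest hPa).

ΔP = (V / 5.7)^(1/0.644) = (56/5.7)^1.553.
56/5.7 = 9.825; 9.825^1.553 ≈ 34.74 hPa.
P_c = 1008 − 34.74 = 973.26 ≈ 973 hPa.

973 hPa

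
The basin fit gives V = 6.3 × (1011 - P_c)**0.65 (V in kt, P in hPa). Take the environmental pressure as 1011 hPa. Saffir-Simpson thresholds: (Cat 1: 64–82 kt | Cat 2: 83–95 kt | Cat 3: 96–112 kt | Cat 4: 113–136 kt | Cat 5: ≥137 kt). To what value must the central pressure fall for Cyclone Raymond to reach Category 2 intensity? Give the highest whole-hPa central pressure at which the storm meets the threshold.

958 hPa

Category 2 begins at V = 83 kt.
Required ΔP = (83/6.3)^(1/0.65) = 13.175^1.538 ≈ 52.80 hPa.
P_c ≤ 1011 − 52.80 = 958.20, so the highest integer P_c is 958 hPa.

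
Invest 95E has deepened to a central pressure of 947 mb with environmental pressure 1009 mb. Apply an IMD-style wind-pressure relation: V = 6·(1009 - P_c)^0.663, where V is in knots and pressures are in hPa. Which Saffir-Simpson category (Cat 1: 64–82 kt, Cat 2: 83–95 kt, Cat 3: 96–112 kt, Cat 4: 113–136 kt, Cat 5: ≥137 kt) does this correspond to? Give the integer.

ΔP = 1009 − 947 = 62 mb.
V ≈ 6 × 62^0.663 = 6 × 15.43 ≈ 93 kt.
93 kt falls in the Category 2 band.

2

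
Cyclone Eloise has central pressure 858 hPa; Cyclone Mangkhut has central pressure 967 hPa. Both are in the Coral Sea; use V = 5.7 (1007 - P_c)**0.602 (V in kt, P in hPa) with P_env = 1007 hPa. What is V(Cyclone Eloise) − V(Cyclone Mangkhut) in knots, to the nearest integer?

63 kt

Cyclone Eloise: ΔP = 149; V ≈ 5.7 × 149^0.602 ≈ 115.91 kt.
Cyclone Mangkhut: ΔP = 40; V ≈ 5.7 × 40^0.602 ≈ 52.52 kt.
Difference ≈ 115.91 − 52.52 = 63.39 → 63 kt.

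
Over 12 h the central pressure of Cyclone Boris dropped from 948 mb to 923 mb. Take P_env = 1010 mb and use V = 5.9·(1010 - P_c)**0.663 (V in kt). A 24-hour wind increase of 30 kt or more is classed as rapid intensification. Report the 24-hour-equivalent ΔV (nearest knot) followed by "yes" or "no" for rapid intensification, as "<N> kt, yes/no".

46 kt, yes

V₁: ΔP = 62, V ≈ 5.9 × 62^0.663 ≈ 91.03 kt.
V₂: ΔP = 87, V ≈ 5.9 × 87^0.663 ≈ 113.96 kt.
ΔV over 12 h = 22.93 kt → 24 h equivalent = 22.93 × 24/12 ≈ 45.86 kt.
46 kt ≥ 30 kt ⇒ rapid intensification.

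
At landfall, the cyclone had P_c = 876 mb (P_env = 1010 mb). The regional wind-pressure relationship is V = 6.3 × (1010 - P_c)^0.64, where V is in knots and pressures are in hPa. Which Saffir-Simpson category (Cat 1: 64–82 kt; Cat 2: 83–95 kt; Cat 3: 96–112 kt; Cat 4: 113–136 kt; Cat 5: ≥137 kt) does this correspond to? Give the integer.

5

ΔP = 1010 − 876 = 134 mb.
V ≈ 6.3 × 134^0.64 = 6.3 × 22.98 ≈ 145 kt.
145 kt falls in the Category 5 band.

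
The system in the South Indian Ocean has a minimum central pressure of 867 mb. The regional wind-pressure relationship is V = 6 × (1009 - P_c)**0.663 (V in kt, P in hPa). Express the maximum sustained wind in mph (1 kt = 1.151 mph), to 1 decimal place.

ΔP = 1009 − 867 = 142 mb.
V ≈ 6 × 142^0.663 = 6 × 26.728 ≈ 160.368 kt.
160.368 × 1.151 ≈ 184.58 mph → 184.6 mph.

184.6 mph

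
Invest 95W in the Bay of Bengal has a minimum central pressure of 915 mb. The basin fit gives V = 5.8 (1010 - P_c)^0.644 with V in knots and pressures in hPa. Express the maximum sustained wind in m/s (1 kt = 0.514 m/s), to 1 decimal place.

ΔP = 1010 − 915 = 95 mb.
V ≈ 5.8 × 95^0.644 = 5.8 × 18.778 ≈ 108.914 kt.
108.914 × 0.514 ≈ 55.98 m/s → 56.0 m/s.

56.0 m/s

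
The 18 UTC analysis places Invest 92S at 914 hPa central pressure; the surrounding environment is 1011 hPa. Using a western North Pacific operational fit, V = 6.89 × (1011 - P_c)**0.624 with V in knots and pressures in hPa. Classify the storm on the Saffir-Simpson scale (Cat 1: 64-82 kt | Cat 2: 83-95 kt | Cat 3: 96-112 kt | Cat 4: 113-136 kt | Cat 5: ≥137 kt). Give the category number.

ΔP = 1011 − 914 = 97 hPa.
V ≈ 6.89 × 97^0.624 = 6.89 × 17.37 ≈ 120 kt.
120 kt falls in the Category 4 band.

4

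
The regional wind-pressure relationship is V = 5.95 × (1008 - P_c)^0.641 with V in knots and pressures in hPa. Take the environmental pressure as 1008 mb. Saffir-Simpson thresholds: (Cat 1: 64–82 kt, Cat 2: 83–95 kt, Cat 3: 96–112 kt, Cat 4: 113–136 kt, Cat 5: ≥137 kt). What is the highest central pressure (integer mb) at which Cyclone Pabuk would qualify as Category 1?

967 mb

Category 1 begins at V = 64 kt.
Required ΔP = (64/5.95)^(1/0.641) = 10.756^1.560 ≈ 40.69 mb.
P_c ≤ 1008 − 40.69 = 967.31, so the highest integer P_c is 967 mb.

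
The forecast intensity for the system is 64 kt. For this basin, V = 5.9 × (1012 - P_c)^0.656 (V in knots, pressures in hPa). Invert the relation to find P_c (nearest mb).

974 mb

ΔP = (V / 5.9)^(1/0.656) = (64/5.9)^1.524.
64/5.9 = 10.847; 10.847^1.524 ≈ 37.87 mb.
P_c = 1012 − 37.87 = 974.13 ≈ 974 mb.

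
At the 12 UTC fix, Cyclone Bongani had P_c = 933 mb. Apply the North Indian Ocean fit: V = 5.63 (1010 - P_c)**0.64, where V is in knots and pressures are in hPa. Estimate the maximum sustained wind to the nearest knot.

91 kt

ΔP = 1010 − 933 = 77 mb.
77^0.64 ≈ 16.120.
V ≈ 5.63 × 16.120 ≈ 90.8 kt.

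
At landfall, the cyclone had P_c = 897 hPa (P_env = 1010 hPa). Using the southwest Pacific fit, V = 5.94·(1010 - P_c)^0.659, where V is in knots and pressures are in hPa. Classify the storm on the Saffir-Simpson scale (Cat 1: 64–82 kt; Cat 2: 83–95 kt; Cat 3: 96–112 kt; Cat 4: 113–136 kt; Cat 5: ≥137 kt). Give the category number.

ΔP = 1010 − 897 = 113 hPa.
V ≈ 5.94 × 113^0.659 = 5.94 × 22.54 ≈ 134 kt.
134 kt falls in the Category 4 band.

4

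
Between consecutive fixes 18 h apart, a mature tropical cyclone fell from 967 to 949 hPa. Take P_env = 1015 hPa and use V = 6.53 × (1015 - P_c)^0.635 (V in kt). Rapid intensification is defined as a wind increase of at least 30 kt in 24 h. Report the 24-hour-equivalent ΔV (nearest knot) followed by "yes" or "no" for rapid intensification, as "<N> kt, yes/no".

23 kt, no

V₁: ΔP = 48, V ≈ 6.53 × 48^0.635 ≈ 76.30 kt.
V₂: ΔP = 66, V ≈ 6.53 × 66^0.635 ≈ 93.39 kt.
ΔV over 18 h = 17.09 kt → 24 h equivalent = 17.09 × 24/18 ≈ 22.79 kt.
23 kt < 30 kt ⇒ not rapid intensification.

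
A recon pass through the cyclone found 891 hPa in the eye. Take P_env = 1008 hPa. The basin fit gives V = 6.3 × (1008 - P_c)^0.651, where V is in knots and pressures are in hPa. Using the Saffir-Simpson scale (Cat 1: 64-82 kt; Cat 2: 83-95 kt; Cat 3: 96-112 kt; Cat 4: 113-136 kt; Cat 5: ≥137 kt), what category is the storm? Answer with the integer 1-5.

5

ΔP = 1008 − 891 = 117 hPa.
V ≈ 6.3 × 117^0.651 = 6.3 × 22.20 ≈ 140 kt.
140 kt falls in the Category 5 band.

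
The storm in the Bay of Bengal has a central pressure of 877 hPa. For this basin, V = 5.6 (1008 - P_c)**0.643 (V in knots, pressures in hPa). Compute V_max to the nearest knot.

129 kt

ΔP = 1008 − 877 = 131 hPa.
131^0.643 ≈ 22.983.
V ≈ 5.6 × 22.983 ≈ 128.7 kt.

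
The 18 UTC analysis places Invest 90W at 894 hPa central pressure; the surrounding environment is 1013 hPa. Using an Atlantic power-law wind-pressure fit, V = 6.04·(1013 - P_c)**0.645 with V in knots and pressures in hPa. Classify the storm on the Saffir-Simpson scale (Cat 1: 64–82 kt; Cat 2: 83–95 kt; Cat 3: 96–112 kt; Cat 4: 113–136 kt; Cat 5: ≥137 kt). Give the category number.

4

ΔP = 1013 − 894 = 119 hPa.
V ≈ 6.04 × 119^0.645 = 6.04 × 21.81 ≈ 132 kt.
132 kt falls in the Category 4 band.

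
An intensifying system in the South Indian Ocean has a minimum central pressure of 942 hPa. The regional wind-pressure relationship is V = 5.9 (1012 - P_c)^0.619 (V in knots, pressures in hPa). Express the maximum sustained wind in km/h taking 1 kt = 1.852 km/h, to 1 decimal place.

151.6 km/h

ΔP = 1012 − 942 = 70 hPa.
V ≈ 5.9 × 70^0.619 = 5.9 × 13.871 ≈ 81.840 kt.
81.840 × 1.852 ≈ 151.57 km/h → 151.6 km/h.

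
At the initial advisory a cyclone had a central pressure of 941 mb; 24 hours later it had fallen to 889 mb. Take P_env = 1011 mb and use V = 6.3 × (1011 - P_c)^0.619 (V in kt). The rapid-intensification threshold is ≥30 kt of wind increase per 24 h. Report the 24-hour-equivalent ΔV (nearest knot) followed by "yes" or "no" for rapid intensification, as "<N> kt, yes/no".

36 kt, yes

V₁: ΔP = 70, V ≈ 6.3 × 70^0.619 ≈ 87.39 kt.
V₂: ΔP = 122, V ≈ 6.3 × 122^0.619 ≈ 123.25 kt.
ΔV over 24 h = 35.86 kt → 24 h equivalent = 35.86 × 24/24 ≈ 35.86 kt.
36 kt ≥ 30 kt ⇒ rapid intensification.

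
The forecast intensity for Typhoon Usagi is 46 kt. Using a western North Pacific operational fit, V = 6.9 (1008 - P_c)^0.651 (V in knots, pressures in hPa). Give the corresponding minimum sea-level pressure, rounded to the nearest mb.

ΔP = (V / 6.9)^(1/0.651) = (46/6.9)^1.536.
46/6.9 = 6.667; 6.667^1.536 ≈ 18.43 mb.
P_c = 1008 − 18.43 = 989.57 ≈ 990 mb.

990 mb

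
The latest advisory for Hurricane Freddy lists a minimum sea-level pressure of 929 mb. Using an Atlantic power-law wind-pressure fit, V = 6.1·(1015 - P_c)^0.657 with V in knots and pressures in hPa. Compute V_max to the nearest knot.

ΔP = 1015 − 929 = 86 mb.
86^0.657 ≈ 18.662.
V ≈ 6.1 × 18.662 ≈ 113.8 kt.

114 kt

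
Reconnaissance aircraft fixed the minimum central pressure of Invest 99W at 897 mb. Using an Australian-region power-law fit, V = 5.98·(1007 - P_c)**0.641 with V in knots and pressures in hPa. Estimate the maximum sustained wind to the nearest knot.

122 kt

ΔP = 1007 − 897 = 110 mb.
110^0.641 ≈ 20.349.
V ≈ 5.98 × 20.349 ≈ 121.7 kt.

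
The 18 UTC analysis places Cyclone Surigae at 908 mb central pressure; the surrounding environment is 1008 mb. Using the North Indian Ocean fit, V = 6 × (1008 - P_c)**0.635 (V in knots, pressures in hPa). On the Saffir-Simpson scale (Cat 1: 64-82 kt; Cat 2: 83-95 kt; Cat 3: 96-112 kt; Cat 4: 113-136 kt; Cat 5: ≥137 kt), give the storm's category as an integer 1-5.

ΔP = 1008 − 908 = 100 mb.
V ≈ 6 × 100^0.635 = 6 × 18.62 ≈ 112 kt.
112 kt falls in the Category 3 band.

3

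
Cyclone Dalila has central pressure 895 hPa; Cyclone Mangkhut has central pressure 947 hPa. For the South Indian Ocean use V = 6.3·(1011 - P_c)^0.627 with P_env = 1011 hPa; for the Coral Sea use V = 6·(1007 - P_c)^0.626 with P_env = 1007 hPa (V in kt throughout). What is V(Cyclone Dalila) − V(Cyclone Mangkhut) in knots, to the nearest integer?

46 kt

Cyclone Dalila: ΔP = 116; V ≈ 6.3 × 116^0.627 ≈ 124.10 kt.
Cyclone Mangkhut: ΔP = 60; V ≈ 6 × 60^0.626 ≈ 77.85 kt.
Difference ≈ 124.10 − 77.85 = 46.25 → 46 kt.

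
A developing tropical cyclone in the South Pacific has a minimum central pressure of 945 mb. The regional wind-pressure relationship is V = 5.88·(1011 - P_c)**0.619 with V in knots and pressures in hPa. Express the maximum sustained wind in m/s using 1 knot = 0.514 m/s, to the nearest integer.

ΔP = 1011 − 945 = 66 mb.
V ≈ 5.88 × 66^0.619 = 5.88 × 13.375 ≈ 78.646 kt.
78.646 × 0.514 ≈ 40.42 m/s → 40 m/s.

40 m/s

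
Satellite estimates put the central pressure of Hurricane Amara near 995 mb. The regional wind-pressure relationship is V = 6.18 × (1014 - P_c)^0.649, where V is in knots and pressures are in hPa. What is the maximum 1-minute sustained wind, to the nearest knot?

42 kt

ΔP = 1014 − 995 = 19 mb.
19^0.649 ≈ 6.759.
V ≈ 6.18 × 6.759 ≈ 41.8 kt.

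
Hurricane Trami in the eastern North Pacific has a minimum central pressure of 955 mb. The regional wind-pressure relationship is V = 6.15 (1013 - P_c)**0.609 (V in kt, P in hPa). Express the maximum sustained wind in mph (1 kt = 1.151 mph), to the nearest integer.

84 mph

ΔP = 1013 − 955 = 58 mb.
V ≈ 6.15 × 58^0.609 = 6.15 × 11.856 ≈ 72.913 kt.
72.913 × 1.151 ≈ 83.92 mph → 84 mph.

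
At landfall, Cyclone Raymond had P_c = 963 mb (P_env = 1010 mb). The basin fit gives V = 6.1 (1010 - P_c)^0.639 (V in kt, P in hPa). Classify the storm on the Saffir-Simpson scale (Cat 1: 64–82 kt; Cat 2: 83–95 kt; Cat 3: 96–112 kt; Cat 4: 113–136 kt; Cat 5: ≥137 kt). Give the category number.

ΔP = 1010 − 963 = 47 mb.
V ≈ 6.1 × 47^0.639 = 6.1 × 11.71 ≈ 71 kt.
71 kt falls in the Category 1 band.

1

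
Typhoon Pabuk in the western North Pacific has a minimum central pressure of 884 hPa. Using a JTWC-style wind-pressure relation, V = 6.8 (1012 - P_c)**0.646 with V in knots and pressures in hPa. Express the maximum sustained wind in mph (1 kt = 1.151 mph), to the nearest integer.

ΔP = 1012 − 884 = 128 hPa.
V ≈ 6.8 × 128^0.646 = 6.8 × 22.975 ≈ 156.231 kt.
156.231 × 1.151 ≈ 179.82 mph → 180 mph.

180 mph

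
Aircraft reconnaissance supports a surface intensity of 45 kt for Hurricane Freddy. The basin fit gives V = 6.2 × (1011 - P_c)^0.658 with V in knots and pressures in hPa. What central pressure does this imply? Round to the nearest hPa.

ΔP = (V / 6.2)^(1/0.658) = (45/6.2)^1.520.
45/6.2 = 7.258; 7.258^1.520 ≈ 20.33 hPa.
P_c = 1011 − 20.33 = 990.67 ≈ 991 hPa.

991 hPa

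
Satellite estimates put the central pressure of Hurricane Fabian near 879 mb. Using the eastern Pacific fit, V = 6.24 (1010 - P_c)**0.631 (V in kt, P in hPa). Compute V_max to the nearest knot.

ΔP = 1010 − 879 = 131 mb.
131^0.631 ≈ 21.677.
V ≈ 6.24 × 21.677 ≈ 135.3 kt.

135 kt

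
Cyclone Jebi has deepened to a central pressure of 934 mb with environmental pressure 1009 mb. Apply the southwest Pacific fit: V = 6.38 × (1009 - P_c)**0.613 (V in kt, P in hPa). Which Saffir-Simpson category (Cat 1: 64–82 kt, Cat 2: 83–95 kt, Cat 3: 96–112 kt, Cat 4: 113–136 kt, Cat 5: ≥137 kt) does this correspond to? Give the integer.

2

ΔP = 1009 − 934 = 75 mb.
V ≈ 6.38 × 75^0.613 = 6.38 × 14.11 ≈ 90 kt.
90 kt falls in the Category 2 band.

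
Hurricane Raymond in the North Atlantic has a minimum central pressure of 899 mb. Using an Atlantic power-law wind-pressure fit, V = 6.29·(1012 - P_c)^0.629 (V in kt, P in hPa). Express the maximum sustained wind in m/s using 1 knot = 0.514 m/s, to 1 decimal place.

63.2 m/s

ΔP = 1012 − 899 = 113 mb.
V ≈ 6.29 × 113^0.629 = 6.29 × 19.561 ≈ 123.037 kt.
123.037 × 0.514 ≈ 63.24 m/s → 63.2 m/s.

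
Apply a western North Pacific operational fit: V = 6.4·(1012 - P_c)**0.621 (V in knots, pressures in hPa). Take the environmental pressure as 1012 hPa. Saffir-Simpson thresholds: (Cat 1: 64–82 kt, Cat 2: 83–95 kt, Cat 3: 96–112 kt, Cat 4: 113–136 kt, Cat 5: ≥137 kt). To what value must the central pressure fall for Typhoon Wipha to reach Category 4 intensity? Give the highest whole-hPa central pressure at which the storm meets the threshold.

910 hPa

Category 4 begins at V = 113 kt.
Required ΔP = (113/6.4)^(1/0.621) = 17.656^1.610 ≈ 101.83 hPa.
P_c ≤ 1012 − 101.83 = 910.17, so the highest integer P_c is 910 hPa.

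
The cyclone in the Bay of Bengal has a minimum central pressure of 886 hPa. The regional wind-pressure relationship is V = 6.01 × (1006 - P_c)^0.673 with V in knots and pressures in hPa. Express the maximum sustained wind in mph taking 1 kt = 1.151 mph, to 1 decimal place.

173.5 mph

ΔP = 1006 − 886 = 120 hPa.
V ≈ 6.01 × 120^0.673 = 6.01 × 25.078 ≈ 150.717 kt.
150.717 × 1.151 ≈ 173.48 mph → 173.5 mph.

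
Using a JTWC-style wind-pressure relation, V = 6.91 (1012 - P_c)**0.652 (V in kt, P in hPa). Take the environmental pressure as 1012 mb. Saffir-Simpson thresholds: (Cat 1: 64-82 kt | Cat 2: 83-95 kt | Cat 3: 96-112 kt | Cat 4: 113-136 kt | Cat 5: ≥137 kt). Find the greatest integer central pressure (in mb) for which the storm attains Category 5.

Category 5 begins at V = 137 kt.
Required ΔP = (137/6.91)^(1/0.652) = 19.826^1.534 ≈ 97.64 mb.
P_c ≤ 1012 − 97.64 = 914.36, so the highest integer P_c is 914 mb.

914 mb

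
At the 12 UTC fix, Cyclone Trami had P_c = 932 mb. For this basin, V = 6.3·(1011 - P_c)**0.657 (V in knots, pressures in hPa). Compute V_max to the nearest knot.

111 kt

ΔP = 1011 − 932 = 79 mb.
79^0.657 ≈ 17.650.
V ≈ 6.3 × 17.650 ≈ 111.2 kt.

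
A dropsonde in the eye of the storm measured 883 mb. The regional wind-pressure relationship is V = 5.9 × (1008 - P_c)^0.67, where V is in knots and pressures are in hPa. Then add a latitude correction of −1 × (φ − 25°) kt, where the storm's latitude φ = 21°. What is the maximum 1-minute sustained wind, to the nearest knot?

154 kt

ΔP = 1008 − 883 = 125 mb.
125^0.67 ≈ 25.406.
V ≈ 5.9 × 25.406 ≈ 149.9 kt.
Latitude correction: −1 × (21 − 25) = 4 kt.
Corrected V ≈ 153.9 kt → 154 kt.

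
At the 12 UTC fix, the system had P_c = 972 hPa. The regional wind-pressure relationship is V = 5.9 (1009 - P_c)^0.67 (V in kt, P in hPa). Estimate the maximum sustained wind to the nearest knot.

ΔP = 1009 − 972 = 37 hPa.
37^0.67 ≈ 11.238.
V ≈ 5.9 × 11.238 ≈ 66.3 kt.

66 kt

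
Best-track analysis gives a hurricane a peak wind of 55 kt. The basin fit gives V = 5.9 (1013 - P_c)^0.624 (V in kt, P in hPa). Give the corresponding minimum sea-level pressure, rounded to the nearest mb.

977 mb

ΔP = (V / 5.9)^(1/0.624) = (55/5.9)^1.603.
55/5.9 = 9.322; 9.322^1.603 ≈ 35.79 mb.
P_c = 1013 − 35.79 = 977.21 ≈ 977 mb.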